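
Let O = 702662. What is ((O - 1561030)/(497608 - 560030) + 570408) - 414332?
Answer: 4871717220/31211 ≈ 1.5609e+5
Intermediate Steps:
((O - 1561030)/(497608 - 560030) + 570408) - 414332 = ((702662 - 1561030)/(497608 - 560030) + 570408) - 414332 = (-858368/(-62422) + 570408) - 414332 = (-858368*(-1/62422) + 570408) - 414332 = (429184/31211 + 570408) - 414332 = 17803433272/31211 - 414332 = 4871717220/31211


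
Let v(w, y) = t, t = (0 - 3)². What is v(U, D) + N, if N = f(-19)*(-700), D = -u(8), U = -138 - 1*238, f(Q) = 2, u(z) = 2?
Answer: -1391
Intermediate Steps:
U = -376 (U = -138 - 238 = -376)
D = -2 (D = -1*2 = -2)
t = 9 (t = (-3)² = 9)
v(w, y) = 9
N = -1400 (N = 2*(-700) = -1400)
v(U, D) + N = 9 - 1400 = -1391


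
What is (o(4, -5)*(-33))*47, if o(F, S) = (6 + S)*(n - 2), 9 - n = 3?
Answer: -6204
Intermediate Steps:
n = 6 (n = 9 - 1*3 = 9 - 3 = 6)
o(F, S) = 24 + 4*S (o(F, S) = (6 + S)*(6 - 2) = (6 + S)*4 = 24 + 4*S)
(o(4, -5)*(-33))*47 = ((24 + 4*(-5))*(-33))*47 = ((24 - 20)*(-33))*47 = (4*(-33))*47 = -132*47 = -6204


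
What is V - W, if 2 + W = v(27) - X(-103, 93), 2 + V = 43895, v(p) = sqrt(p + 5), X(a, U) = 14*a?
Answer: 42453 - 4*sqrt(2) ≈ 42447.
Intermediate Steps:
v(p) = sqrt(5 + p)
V = 43893 (V = -2 + 43895 = 43893)
W = 1440 + 4*sqrt(2) (W = -2 + (sqrt(5 + 27) - 14*(-103)) = -2 + (sqrt(32) - 1*(-1442)) = -2 + (4*sqrt(2) + 1442) = -2 + (1442 + 4*sqrt(2)) = 1440 + 4*sqrt(2) ≈ 1445.7)
V - W = 43893 - (1440 + 4*sqrt(2)) = 43893 + (-1440 - 4*sqrt(2)) = 42453 - 4*sqrt(2)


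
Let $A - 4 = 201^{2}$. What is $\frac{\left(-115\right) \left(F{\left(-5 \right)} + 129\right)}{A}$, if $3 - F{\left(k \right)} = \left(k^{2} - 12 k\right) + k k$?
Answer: $- \frac{506}{8081} \approx -0.062616$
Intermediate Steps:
$F{\left(k \right)} = 3 - 2 k^{2} + 12 k$ ($F{\left(k \right)} = 3 - \left(\left(k^{2} - 12 k\right) + k k\right) = 3 - \left(\left(k^{2} - 12 k\right) + k^{2}\right) = 3 - \left(- 12 k + 2 k^{2}\right) = 3 - 2 k^{2} + 12 k$)
$A = 40405$ ($A = 4 + 201^{2} = 4 + 40401 = 40405$)
$\frac{\left(-115\right) \left(F{\left(-5 \right)} + 129\right)}{A} = \frac{\left(-115\right) \left(\left(3 - 2 \left(-5\right)^{2} + 12 \left(-5\right)\right) + 129\right)}{40405} = - 115 \left(\left(3 - 50 - 60\right) + 129\right) \frac{1}{40405} = - 115 \left(-107 + 129\right) \frac{1}{40405} = \left(-115\right) 22 \cdot \frac{1}{40405} = \left(-2530\right) \frac{1}{40405} = - \frac{506}{8081}$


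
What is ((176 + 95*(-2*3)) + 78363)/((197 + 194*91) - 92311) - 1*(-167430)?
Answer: 12466759831/74460 ≈ 1.6743e+5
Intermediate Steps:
((176 + 95*(-2*3)) + 78363)/((197 + 194*91) - 92311) - 1*(-167430) = ((176 + 95*(-6)) + 78363)/((197 + 17654) - 92311) + 167430 = ((176 - 570) + 78363)/(17851 - 92311) + 167430 = (-394 + 78363)/(-74460) + 167430 = 77969*(-1/74460) + 167430 = -77969/74460 + 167430 = 12466759831/74460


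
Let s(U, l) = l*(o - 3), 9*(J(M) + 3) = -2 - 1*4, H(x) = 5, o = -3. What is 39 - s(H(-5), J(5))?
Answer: 17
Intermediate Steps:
J(M) = -11/3 (J(M) = -3 + (-2 - 1*4)/9 = -3 + (-2 - 4)/9 = -3 + (⅑)*(-6) = -3 - ⅔ = -11/3)
s(U, l) = -6*l (s(U, l) = l*(-3 - 3) = l*(-6) = -6*l)
39 - s(H(-5), J(5)) = 39 - (-6)*(-11)/3 = 39 - 1*22 = 39 - 22 = 17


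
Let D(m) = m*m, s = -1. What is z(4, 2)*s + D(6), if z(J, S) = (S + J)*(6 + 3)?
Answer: -18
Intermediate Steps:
z(J, S) = 9*J + 9*S (z(J, S) = (J + S)*9 = 9*J + 9*S)
D(m) = m²
z(4, 2)*s + D(6) = (9*4 + 9*2)*(-1) + 6² = (36 + 18)*(-1) + 36 = 54*(-1) + 36 = -54 + 36 = -18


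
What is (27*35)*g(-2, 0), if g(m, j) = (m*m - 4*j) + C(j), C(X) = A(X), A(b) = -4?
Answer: 0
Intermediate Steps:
C(X) = -4
g(m, j) = -4 + m² - 4*j (g(m, j) = (m*m - 4*j) - 4 = (m² - 4*j) - 4 = -4 + m² - 4*j)
(27*35)*g(-2, 0) = (27*35)*(-4 + (-2)² - 4*0) = 945*(-4 + 4 + 0) = 945*0 = 0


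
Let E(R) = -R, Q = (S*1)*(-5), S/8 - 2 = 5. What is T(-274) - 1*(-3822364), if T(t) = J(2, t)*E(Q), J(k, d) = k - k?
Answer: 3822364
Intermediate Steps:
J(k, d) = 0
S = 56 (S = 16 + 8*5 = 16 + 40 = 56)
Q = -280 (Q = (56*1)*(-5) = 56*(-5) = -280)
T(t) = 0 (T(t) = 0*(-1*(-280)) = 0*280 = 0)
T(-274) - 1*(-3822364) = 0 - 1*(-3822364) = 0 + 3822364 = 3822364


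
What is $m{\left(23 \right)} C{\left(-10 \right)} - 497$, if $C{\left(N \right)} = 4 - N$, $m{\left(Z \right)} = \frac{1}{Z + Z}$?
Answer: $- \frac{11424}{23} \approx -496.7$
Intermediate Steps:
$m{\left(Z \right)} = \frac{1}{2 Z}$
$m{\left(23 \right)} C{\left(-10 \right)} - 497 = \frac{1}{2 \cdot 23} \left(4 - -10\right) - 497 = \frac{1}{2} \cdot \frac{1}{23} \left(4 + 10\right) - 497 = \frac{1}{46} \cdot 14 - 497 = \frac{7}{23} - 497 = - \frac{11424}{23}$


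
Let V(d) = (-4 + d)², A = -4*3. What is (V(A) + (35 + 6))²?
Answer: 88209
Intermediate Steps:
A = -12
(V(A) + (35 + 6))² = ((-4 - 12)² + (35 + 6))² = ((-16)² + 41)² = (256 + 41)² = 297² = 88209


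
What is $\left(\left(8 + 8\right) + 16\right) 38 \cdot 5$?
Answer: $6080$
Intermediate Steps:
$\left(\left(8 + 8\right) + 16\right) 38 \cdot 5 = \left(16 + 16\right) 38 \cdot 5 = 32 \cdot 38 \cdot 5 = 1216 \cdot 5 = 6080$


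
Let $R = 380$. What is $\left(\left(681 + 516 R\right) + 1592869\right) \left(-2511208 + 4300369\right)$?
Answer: $3201936200430$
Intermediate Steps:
$\left(\left(681 + 516 R\right) + 1592869\right) \left(-2511208 + 4300369\right) = \left(\left(681 + 516 \cdot 380\right) + 1592869\right) \left(-2511208 + 4300369\right) = \left(\left(681 + 196080\right) + 1592869\right) 1789161 = \left(196761 + 1592869\right) 1789161 = 1789630 \cdot 1789161 = 3201936200430$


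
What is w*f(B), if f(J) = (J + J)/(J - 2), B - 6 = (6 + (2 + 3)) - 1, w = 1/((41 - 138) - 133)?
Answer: -8/805 ≈ -0.0099379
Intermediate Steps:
w = -1/230 (w = 1/(-97 - 133) = 1/(-230) = -1/230 ≈ -0.0043478)
B = 16 (B = 6 + ((6 + (2 + 3)) - 1) = 6 + ((6 + 5) - 1) = 6 + (11 - 1) = 6 + 10 = 16)
f(J) = 2*J/(-2 + J) (f(J) = (2*J)/(-2 + J) = 2*J/(-2 + J))
w*f(B) = -16/(115*(-2 + 16)) = -16/(115*14) = -1/230*16/7 = -8/805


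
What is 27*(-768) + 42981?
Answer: 22245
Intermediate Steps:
27*(-768) + 42981 = -20736 + 42981 = 22245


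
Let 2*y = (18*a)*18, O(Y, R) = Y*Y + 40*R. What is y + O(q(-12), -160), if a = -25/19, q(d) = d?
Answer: -122914/19 ≈ -6469.2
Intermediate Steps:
a = -25/19 (a = -25*1/19 = -25/19 ≈ -1.3158)
O(Y, R) = Y² + 40*R
y = -4050/19 (y = ((18*(-25/19))*18)/2 = (-450/19*18)/2 = (½)*(-8100/19) = -4050/19 ≈ -213.16)
y + O(q(-12), -160) = -4050/19 + ((-12)² + 40*(-160)) = -4050/19 + (144 - 6400) = -4050/19 - 6256 = -122914/19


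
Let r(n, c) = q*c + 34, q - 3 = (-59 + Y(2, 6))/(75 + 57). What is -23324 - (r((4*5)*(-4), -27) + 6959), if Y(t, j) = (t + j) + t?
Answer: -1330825/44 ≈ -30246.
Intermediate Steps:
Y(t, j) = j + 2*t (Y(t, j) = (j + t) + t = j + 2*t)
q = 347/132 (q = 3 + (-59 + (6 + 2*2))/(75 + 57) = 3 + (-59 + (6 + 4))/132 = 3 + (-59 + 10)*(1/132) = 3 - 49*1/132 = 3 - 49/132 = 347/132 ≈ 2.6288)
r(n, c) = 34 + 347*c/132 (r(n, c) = 347*c/132 + 34 = 34 + 347*c/132)
-23324 - (r((4*5)*(-4), -27) + 6959) = -23324 - ((34 + (347/132)*(-27)) + 6959) = -23324 - ((34 - 3123/44) + 6959) = -23324 - (-1627/44 + 6959) = -23324 - 1*304569/44 = -23324 - 304569/44 = -1330825/44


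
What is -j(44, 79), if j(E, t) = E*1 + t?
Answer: -123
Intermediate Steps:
j(E, t) = E + t
-j(44, 79) = -(44 + 79) = -1*123 = -123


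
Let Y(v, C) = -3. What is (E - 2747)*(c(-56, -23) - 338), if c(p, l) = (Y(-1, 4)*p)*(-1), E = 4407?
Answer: -839960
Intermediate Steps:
c(p, l) = 3*p (c(p, l) = -3*p*(-1) = 3*p)
(E - 2747)*(c(-56, -23) - 338) = (4407 - 2747)*(3*(-56) - 338) = 1660*(-168 - 338) = 1660*(-506) = -839960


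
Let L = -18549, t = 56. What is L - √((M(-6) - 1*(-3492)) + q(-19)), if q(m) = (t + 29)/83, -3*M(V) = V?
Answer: -18549 - √24077221/83 ≈ -18608.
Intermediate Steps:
M(V) = -V/3
q(m) = 85/83 (q(m) = (56 + 29)/83 = 85*(1/83) = 85/83)
L - √((M(-6) - 1*(-3492)) + q(-19)) = -18549 - √((-⅓*(-6) - 1*(-3492)) + 85/83) = -18549 - √((2 + 3492) + 85/83) = -18549 - √(3494 + 85/83) = -18549 - √(290087/83) = -18549 - √24077221/83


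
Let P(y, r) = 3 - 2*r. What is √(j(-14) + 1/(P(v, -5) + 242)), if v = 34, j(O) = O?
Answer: I*√910095/255 ≈ 3.7411*I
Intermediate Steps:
√(j(-14) + 1/(P(v, -5) + 242)) = √(-14 + 1/((3 - 2*(-5)) + 242)) = √(-14 + 1/((3 + 10) + 242)) = √(-14 + 1/(13 + 242)) = √(-14 + 1/255) = √(-3569/255) = I*√910095/255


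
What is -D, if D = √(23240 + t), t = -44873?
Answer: -I*√21633 ≈ -147.08*I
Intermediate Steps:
D = I*√21633 (D = √(23240 - 44873) = √(-21633) = I*√21633 ≈ 147.08*I)
-D = -I*√21633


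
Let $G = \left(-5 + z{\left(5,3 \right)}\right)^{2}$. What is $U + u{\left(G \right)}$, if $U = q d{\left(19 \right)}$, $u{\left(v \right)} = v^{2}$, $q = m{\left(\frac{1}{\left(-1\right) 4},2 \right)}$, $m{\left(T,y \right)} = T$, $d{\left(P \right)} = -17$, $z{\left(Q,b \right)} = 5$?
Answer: $\frac{17}{4} \approx 4.25$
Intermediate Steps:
$G = 0$ ($G = \left(-5 + 5\right)^{2} = 0^{2} = 0$)
$q = - \frac{1}{4}$ ($q = \frac{1}{\left(-1\right) 4} = \frac{1}{-4} = - \frac{1}{4} \approx -0.25$)
$U = \frac{17}{4}$ ($U = \left(- \frac{1}{4}\right) \left(-17\right) = \frac{17}{4} \approx 4.25$)
$U + u{\left(G \right)} = \frac{17}{4} + 0^{2} = \frac{17}{4} + 0 = \frac{17}{4}$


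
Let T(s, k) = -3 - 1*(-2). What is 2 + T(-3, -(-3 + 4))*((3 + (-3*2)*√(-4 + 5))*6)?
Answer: 20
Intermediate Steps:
T(s, k) = -1 (T(s, k) = -3 + 2 = -1)
2 + T(-3, -(-3 + 4))*((3 + (-3*2)*√(-4 + 5))*6) = 2 - (3 + (-3*2)*√(-4 + 5))*6 = 2 - (3 - 6*√1)*6 = 2 - (3 - 6*1)*6 = 2 - (3 - 6)*6 = 2 - (-3)*6 = 2 - 1*(-18) = 2 + 18 = 20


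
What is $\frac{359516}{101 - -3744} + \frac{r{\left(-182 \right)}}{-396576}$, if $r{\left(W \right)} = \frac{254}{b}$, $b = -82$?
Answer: $\frac{5845592594171}{62518223520} \approx 93.502$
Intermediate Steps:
$r{\left(W \right)} = - \frac{127}{41}$ ($r{\left(W \right)} = \frac{254}{-82} = 254 \left(- \frac{1}{82}\right) = - \frac{127}{41}$)
$\frac{359516}{101 - -3744} + \frac{r{\left(-182 \right)}}{-396576} = \frac{359516}{101 - -3744} - \frac{127}{41 \left(-396576\right)} = \frac{359516}{101 + 3744} - - \frac{127}{16259616} = \frac{359516}{3845} + \frac{127}{16259616} = \frac{5845592594171}{62518223520}$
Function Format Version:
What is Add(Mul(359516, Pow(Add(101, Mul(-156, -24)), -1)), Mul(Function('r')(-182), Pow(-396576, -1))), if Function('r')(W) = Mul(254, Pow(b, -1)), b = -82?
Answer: Rational(5845592594171, 62518223520) ≈ 93.502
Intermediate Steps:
Function('r')(W) = Rational(-127, 41) (Function('r')(W) = Mul(254, Pow(-82, -1)) = Mul(254, Rational(-1, 82)) = Rational(-127, 41))
Add(Mul(359516, Pow(Add(101, Mul(-156, -24)), -1)), Mul(Function('r')(-182), Pow(-396576, -1))) = Add(Mul(359516, Pow(Add(101, Mul(-156, -24)), -1)), Mul(Rational(-127, 41), Pow(-396576, -1))) = Add(Mul(359516, Pow(Add(101, 3744), -1)), Mul(Rational(-127, 41), Rational(-1, 396576))) = Add(Mul(359516, Pow(3845, -1)), Rational(127, 16259616)) = Add(Mul(359516, Rational(1, 3845)), Rational(127, 16259616)) = Add(Rational(359516, 3845), Rational(127, 16259616)) = Rational(5845592594171, 62518223520)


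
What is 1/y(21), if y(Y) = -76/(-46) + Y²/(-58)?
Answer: -1334/7939 ≈ -0.16803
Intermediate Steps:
y(Y) = 38/23 - Y²/58 (y(Y) = -76*(-1/46) + Y²*(-1/58) = 38/23 - Y²/58)
1/y(21) = 1/(38/23 - 1/58*21²) = 1/(38/23 - 1/58*441) = 1/(38/23 - 441/58) = 1/(-7939/1334) = -1334/7939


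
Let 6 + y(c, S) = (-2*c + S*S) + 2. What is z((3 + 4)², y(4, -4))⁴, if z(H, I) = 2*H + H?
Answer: 466948881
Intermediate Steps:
y(c, S) = -4 + S² - 2*c (y(c, S) = -6 + ((-2*c + S*S) + 2) = -6 + ((-2*c + S²) + 2) = -6 + ((S² - 2*c) + 2) = -6 + (2 + S² - 2*c) = -4 + S² - 2*c)
z(H, I) = 3*H
z((3 + 4)², y(4, -4))⁴ = (3*(3 + 4)²)⁴ = (3*7²)⁴ = (3*49)⁴ = 147⁴ = 466948881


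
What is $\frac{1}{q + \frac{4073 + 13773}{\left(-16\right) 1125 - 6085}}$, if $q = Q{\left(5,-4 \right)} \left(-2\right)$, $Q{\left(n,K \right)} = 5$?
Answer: $- \frac{24085}{258696} \approx -0.093102$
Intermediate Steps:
$q = -10$ ($q = 5 \left(-2\right) = -10$)
$\frac{1}{q + \frac{4073 + 13773}{\left(-16\right) 1125 - 6085}} = \frac{1}{-10 + \frac{4073 + 13773}{\left(-16\right) 1125 - 6085}} = \frac{1}{-10 + \frac{17846}{-18000 - 6085}} = \frac{1}{-10 + \frac{17846}{-24085}} = \frac{1}{-10 + 17846 \left(- \frac{1}{24085}\right)} = \frac{1}{-10 - \frac{17846}{24085}} = \frac{1}{- \frac{258696}{24085}} = - \frac{24085}{258696}$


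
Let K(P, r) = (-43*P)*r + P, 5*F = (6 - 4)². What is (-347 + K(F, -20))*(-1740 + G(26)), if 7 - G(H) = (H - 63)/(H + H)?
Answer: -153945011/260 ≈ -5.9210e+5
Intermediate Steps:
F = ⅘ (F = (6 - 4)²/5 = (⅕)*2² = (⅕)*4 = ⅘ ≈ 0.80000)
K(P, r) = P - 43*P*r (K(P, r) = -43*P*r + P = P - 43*P*r)
G(H) = 7 - (-63 + H)/(2*H) (G(H) = 7 - (H - 63)/(H + H) = 7 - (-63 + H)/(2*H))
(-347 + K(F, -20))*(-1740 + G(26)) = (-347 + 4*(1 - 43*(-20))/5)*(-1740 + (½)*(63 + 13*26)/26) = (-347 + 4*(1 + 860)/5)*(-1740 + (½)*(1/26)*(63 + 338)) = (-347 + (⅘)*861)*(-1740 + (½)*(1/26)*401) = (-347 + 3444/5)*(-1740 + 401/52) = (1709/5)*(-90079/52) = -153945011/260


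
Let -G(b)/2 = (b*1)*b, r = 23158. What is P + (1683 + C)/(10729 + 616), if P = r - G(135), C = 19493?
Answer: 676273936/11345 ≈ 59610.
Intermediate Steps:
G(b) = -2*b² (G(b) = -2*b*1*b = -2*b*b = -2*b²)
P = 59608 (P = 23158 - (-2)*135² = 23158 - (-2)*18225 = 23158 - 1*(-36450) = 23158 + 36450 = 59608)
P + (1683 + C)/(10729 + 616) = 59608 + (1683 + 19493)/(10729 + 616) = 59608 + 21176/11345 = 676273936/11345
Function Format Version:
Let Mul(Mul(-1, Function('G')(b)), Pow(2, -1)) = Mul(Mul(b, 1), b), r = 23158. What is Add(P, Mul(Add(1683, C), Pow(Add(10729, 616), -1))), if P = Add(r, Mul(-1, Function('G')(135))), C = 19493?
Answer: Rational(676273936, 11345) ≈ 59610.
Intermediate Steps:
Function('G')(b) = Mul(-2, Pow(b, 2)) (Function('G')(b) = Mul(-2, Mul(Mul(b, 1), b)) = Mul(-2, Mul(b, b)) = Mul(-2, Pow(b, 2)))
P = 59608 (P = Add(23158, Mul(-1, Mul(-2, Pow(135, 2)))) = Add(23158, Mul(-1, Mul(-2, 18225))) = Add(23158, Mul(-1, -36450)) = Add(23158, 36450) = 59608)
Add(P, Mul(Add(1683, C), Pow(Add(10729, 616), -1))) = Add(59608, Mul(Add(1683, 19493), Pow(Add(10729, 616), -1))) = Add(59608, Mul(21176, Pow(11345, -1))) = Add(59608, Mul(21176, Rational(1, 11345))) = Add(59608, Rational(21176, 11345)) = Rational(676273936, 11345)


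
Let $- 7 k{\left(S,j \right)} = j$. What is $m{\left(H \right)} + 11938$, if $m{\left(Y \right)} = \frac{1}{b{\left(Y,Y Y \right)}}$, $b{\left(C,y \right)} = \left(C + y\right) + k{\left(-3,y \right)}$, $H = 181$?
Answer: $\frac{2361730361}{197833} \approx 11938.0$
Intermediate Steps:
$k{\left(S,j \right)} = - \frac{j}{7}$
$b{\left(C,y \right)} = C + \frac{6 y}{7}$ ($b{\left(C,y \right)} = \left(C + y\right) - \frac{y}{7} = C + \frac{6 y}{7}$)
$m{\left(Y \right)} = \frac{1}{Y + \frac{6 Y^{2}}{7}}$ ($m{\left(Y \right)} = \frac{1}{Y + \frac{6 Y Y}{7}} = \frac{1}{Y + \frac{6 Y^{2}}{7}}$)
$m{\left(H \right)} + 11938 = \frac{7}{181 \left(7 + 6 \cdot 181\right)} + 11938 = 7 \cdot \frac{1}{181} \frac{1}{7 + 1086} + 11938 = 7 \cdot \frac{1}{181} \cdot \frac{1}{1093} + 11938 = \frac{7}{197833} + 11938 = \frac{2361730361}{197833}$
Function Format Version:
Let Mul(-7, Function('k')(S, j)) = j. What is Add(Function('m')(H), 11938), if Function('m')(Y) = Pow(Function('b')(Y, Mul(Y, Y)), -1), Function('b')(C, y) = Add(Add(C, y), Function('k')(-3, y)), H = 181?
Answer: Rational(2361730361, 197833) ≈ 11938.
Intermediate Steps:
Function('k')(S, j) = Mul(Rational(-1, 7), j)
Function('b')(C, y) = Add(C, Mul(Rational(6, 7), y)) (Function('b')(C, y) = Add(Add(C, y), Mul(Rational(-1, 7), y)) = Add(C, Mul(Rational(6, 7), y)))
Function('m')(Y) = Pow(Add(Y, Mul(Rational(6, 7), Pow(Y, 2))), -1) (Function('m')(Y) = Pow(Add(Y, Mul(Rational(6, 7), Mul(Y, Y))), -1) = Pow(Add(Y, Mul(Rational(6, 7), Pow(Y, 2))), -1))
Add(Function('m')(H), 11938) = Add(Mul(7, Pow(181, -1), Pow(Add(7, Mul(6, 181)), -1)), 11938) = Add(Mul(7, Rational(1, 181), Pow(Add(7, 1086), -1)), 11938) = Add(Mul(7, Rational(1, 181), Pow(1093, -1)), 11938) = Add(Mul(7, Rational(1, 181), Rational(1, 1093)), 11938) = Add(Rational(7, 197833), 11938) = Rational(2361730361, 197833)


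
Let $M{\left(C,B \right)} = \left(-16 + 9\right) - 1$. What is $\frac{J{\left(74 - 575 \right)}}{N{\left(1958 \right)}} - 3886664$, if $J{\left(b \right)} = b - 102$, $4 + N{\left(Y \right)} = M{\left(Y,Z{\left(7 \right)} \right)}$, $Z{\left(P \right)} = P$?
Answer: $- \frac{15546455}{4} \approx -3.8866 \cdot 10^{6}$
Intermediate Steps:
$M{\left(C,B \right)} = -8$ ($M{\left(C,B \right)} = -7 - 1 = -8$)
$N{\left(Y \right)} = -12$ ($N{\left(Y \right)} = -4 - 8 = -12$)
$J{\left(b \right)} = -102 + b$
$\frac{J{\left(74 - 575 \right)}}{N{\left(1958 \right)}} - 3886664 = \frac{-102 + \left(74 - 575\right)}{-12} - 3886664 = \left(-102 + \left(74 - 575\right)\right) \left(- \frac{1}{12}\right) - 3886664 = \left(-102 - 501\right) \left(- \frac{1}{12}\right) - 3886664 = \left(-603\right) \left(- \frac{1}{12}\right) - 3886664 = \frac{201}{4} - 3886664 = - \frac{15546455}{4}$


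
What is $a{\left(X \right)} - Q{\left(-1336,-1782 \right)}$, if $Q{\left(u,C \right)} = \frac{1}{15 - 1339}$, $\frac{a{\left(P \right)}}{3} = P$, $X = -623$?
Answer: $- \frac{2474555}{1324} \approx -1869.0$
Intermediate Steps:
$a{\left(P \right)} = 3 P$
$Q{\left(u,C \right)} = - \frac{1}{1324}$ ($Q{\left(u,C \right)} = \frac{1}{-1324} = - \frac{1}{1324}$)
$a{\left(X \right)} - Q{\left(-1336,-1782 \right)} = 3 \left(-623\right) - - \frac{1}{1324} = -1869 + \frac{1}{1324} = - \frac{2474555}{1324}$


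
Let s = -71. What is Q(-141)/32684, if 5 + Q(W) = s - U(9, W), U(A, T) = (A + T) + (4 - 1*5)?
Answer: 57/32684 ≈ 0.0017440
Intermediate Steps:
U(A, T) = -1 + A + T (U(A, T) = (A + T) + (4 - 5) = (A + T) - 1 = -1 + A + T)
Q(W) = -84 - W (Q(W) = -5 + (-71 - (-1 + 9 + W)) = -5 + (-71 - (8 + W)) = -5 + (-71 + (-8 - W)) = -5 + (-79 - W) = -84 - W)
Q(-141)/32684 = (-84 - 1*(-141))/32684 = (-84 + 141)*(1/32684) = 57*(1/32684) = 57/32684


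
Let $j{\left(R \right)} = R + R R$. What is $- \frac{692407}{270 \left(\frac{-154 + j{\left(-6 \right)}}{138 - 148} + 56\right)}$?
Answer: $- \frac{692407}{18468} \approx -37.492$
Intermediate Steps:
$j{\left(R \right)} = R + R^{2}$
$- \frac{692407}{270 \left(\frac{-154 + j{\left(-6 \right)}}{138 - 148} + 56\right)} = - \frac{692407}{270 \left(\frac{-154 - 6 \left(1 - 6\right)}{138 - 148} + 56\right)} = - \frac{692407}{270 \left(\frac{-154 - -30}{-10} + 56\right)} = - \frac{692407}{270 \left(\left(-154 + 30\right) \left(- \frac{1}{10}\right) + 56\right)} = - \frac{692407}{270 \left(\left(-124\right) \left(- \frac{1}{10}\right) + 56\right)} = - \frac{692407}{270 \left(\frac{62}{5} + 56\right)} = - \frac{692407}{270 \cdot \frac{342}{5}} = - \frac{692407}{18468}$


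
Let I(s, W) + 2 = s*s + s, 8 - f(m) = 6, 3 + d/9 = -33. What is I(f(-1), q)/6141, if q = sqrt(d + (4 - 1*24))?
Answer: 4/6141 ≈ 0.00065136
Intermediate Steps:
d = -324 (d = -27 + 9*(-33) = -27 - 297 = -324)
f(m) = 2 (f(m) = 8 - 1*6 = 8 - 6 = 2)
q = 2*I*sqrt(86) (q = sqrt(-324 + (4 - 1*24)) = sqrt(-324 + (4 - 24)) = sqrt(-324 - 20) = sqrt(-344) = 2*I*sqrt(86) ≈ 18.547*I)
I(s, W) = -2 + s + s**2 (I(s, W) = -2 + (s*s + s) = -2 + (s**2 + s) = -2 + (s + s**2) = -2 + s + s**2)
I(f(-1), q)/6141 = (-2 + 2 + 2**2)/6141 = (-2 + 2 + 4)*(1/6141) = 4*(1/6141) = 4/6141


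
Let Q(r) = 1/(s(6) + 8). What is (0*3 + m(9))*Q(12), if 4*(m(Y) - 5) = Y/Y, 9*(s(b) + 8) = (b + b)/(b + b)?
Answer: 189/4 ≈ 47.250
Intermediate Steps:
s(b) = -71/9 (s(b) = -8 + ((b + b)/(b + b))/9 = -8 + ((2*b)/((2*b)))/9 = -8 + ((2*b)*(1/(2*b)))/9 = -8 + (⅑)*1 = -8 + ⅑ = -71/9)
m(Y) = 21/4 (m(Y) = 5 + (Y/Y)/4 = 5 + (¼)*1 = 5 + ¼ = 21/4)
Q(r) = 9 (Q(r) = 1/(-71/9 + 8) = 1/(⅑) = 9)
(0*3 + m(9))*Q(12) = (0*3 + 21/4)*9 = (0 + 21/4)*9 = (21/4)*9 = 189/4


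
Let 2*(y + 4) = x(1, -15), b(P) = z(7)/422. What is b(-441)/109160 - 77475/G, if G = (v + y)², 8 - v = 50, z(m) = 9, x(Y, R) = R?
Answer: -14275704544959/527404138480 ≈ -27.068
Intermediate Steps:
v = -42 (v = 8 - 1*50 = 8 - 50 = -42)
b(P) = 9/422
y = -23/2 (y = -4 + (½)*(-15) = -4 - 15/2 = -23/2 ≈ -11.500)
G = 11449/4 (G = (-42 - 23/2)² = (-107/2)² = 11449/4 ≈ 2862.3)
b(-441)/109160 - 77475/G = (9/422)/109160 - 77475/11449/4 = (9/422)*(1/109160) - 77475*4/11449 = 9/46065520 - 309900/11449 = -14275704544959/527404138480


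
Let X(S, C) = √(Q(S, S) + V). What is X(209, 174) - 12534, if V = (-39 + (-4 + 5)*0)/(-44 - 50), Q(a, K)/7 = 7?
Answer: -12534 + √436630/94 ≈ -12527.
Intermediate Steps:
Q(a, K) = 49 (Q(a, K) = 7*7 = 49)
V = 39/94 (V = (-39 + 1*0)/(-94) = (-39 + 0)*(-1/94) = -39*(-1/94) = 39/94 ≈ 0.41489)
X(S, C) = √436630/94 (X(S, C) = √(49 + 39/94) = √(4645/94) = √436630/94)
X(209, 174) - 12534 = √436630/94 - 12534 = -12534 + √436630/94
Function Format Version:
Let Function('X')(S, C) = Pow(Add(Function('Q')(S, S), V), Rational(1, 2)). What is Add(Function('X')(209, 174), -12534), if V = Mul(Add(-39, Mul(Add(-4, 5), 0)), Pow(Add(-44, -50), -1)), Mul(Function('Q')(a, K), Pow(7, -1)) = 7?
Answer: Add(-12534, Mul(Rational(1, 94), Pow(436630, Rational(1, 2)))) ≈ -12527.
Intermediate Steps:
Function('Q')(a, K) = 49 (Function('Q')(a, K) = Mul(7, 7) = 49)
V = Rational(39, 94) (V = Mul(Add(-39, Mul(1, 0)), Pow(-94, -1)) = Mul(Add(-39, 0), Rational(-1, 94)) = Mul(-39, Rational(-1, 94)) = Rational(39, 94) ≈ 0.41489)
Function('X')(S, C) = Mul(Rational(1, 94), Pow(436630, Rational(1, 2))) (Function('X')(S, C) = Pow(Add(49, Rational(39, 94)), Rational(1, 2)) = Pow(Rational(4645, 94), Rational(1, 2)) = Mul(Rational(1, 94), Pow(436630, Rational(1, 2))))
Add(Function('X')(209, 174), -12534) = Add(Mul(Rational(1, 94), Pow(436630, Rational(1, 2))), -12534) = Add(-12534, Mul(Rational(1, 94), Pow(436630, Rational(1, 2))))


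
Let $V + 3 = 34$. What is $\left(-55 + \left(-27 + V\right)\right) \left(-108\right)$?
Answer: $5508$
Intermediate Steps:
$V = 31$ ($V = -3 + 34 = 31$)
$\left(-55 + \left(-27 + V\right)\right) \left(-108\right) = \left(-55 + \left(-27 + 31\right)\right) \left(-108\right) = \left(-55 + 4\right) \left(-108\right) = \left(-51\right) \left(-108\right) = 5508$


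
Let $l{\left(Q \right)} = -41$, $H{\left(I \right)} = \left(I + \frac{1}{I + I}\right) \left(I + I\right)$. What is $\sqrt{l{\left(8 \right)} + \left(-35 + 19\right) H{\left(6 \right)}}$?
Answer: $i \sqrt{1209} \approx 34.771 i$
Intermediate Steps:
$H{\left(I \right)} = 2 I \left(I + \frac{1}{2 I}\right)$ ($H{\left(I \right)} = \left(I + \frac{1}{2 I}\right) 2 I = 2 I \left(I + \frac{1}{2 I}\right)$)
$\sqrt{l{\left(8 \right)} + \left(-35 + 19\right) H{\left(6 \right)}} = \sqrt{-41 + \left(-35 + 19\right) \left(1 + 2 \cdot 6^{2}\right)} = \sqrt{-41 - 16 \left(1 + 2 \cdot 36\right)} = \sqrt{-41 - 16 \left(1 + 72\right)} = \sqrt{-41 - 1168} = \sqrt{-1209} = i \sqrt{1209}$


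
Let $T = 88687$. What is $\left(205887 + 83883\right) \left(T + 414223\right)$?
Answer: $145728230700$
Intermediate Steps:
$\left(205887 + 83883\right) \left(T + 414223\right) = \left(205887 + 83883\right) \left(88687 + 414223\right) = 289770 \cdot 502910 = 145728230700$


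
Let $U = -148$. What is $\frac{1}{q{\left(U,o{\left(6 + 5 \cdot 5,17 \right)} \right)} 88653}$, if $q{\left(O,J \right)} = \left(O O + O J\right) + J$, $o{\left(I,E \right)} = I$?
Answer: $\frac{1}{1537863591} \approx 6.5025 \cdot 10^{-10}$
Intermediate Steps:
$q{\left(O,J \right)} = J + O^{2} + J O$ ($q{\left(O,J \right)} = \left(O^{2} + J O\right) + J = J + O^{2} + J O$)
$\frac{1}{q{\left(U,o{\left(6 + 5 \cdot 5,17 \right)} \right)} 88653} = \frac{1}{\left(\left(6 + 5 \cdot 5\right) + \left(-148\right)^{2} + \left(6 + 5 \cdot 5\right) \left(-148\right)\right) 88653} = \frac{1}{\left(6 + 25\right) + 21904 + \left(6 + 25\right) \left(-148\right)} \frac{1}{88653} = \frac{1}{31 + 21904 + 31 \left(-148\right)} \frac{1}{88653} = \frac{1}{31 + 21904 - 4588} \cdot \frac{1}{88653} = \frac{1}{17347} \cdot \frac{1}{88653} = \frac{1}{1537863591}$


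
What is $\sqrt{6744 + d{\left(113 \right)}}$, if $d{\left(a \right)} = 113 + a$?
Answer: $\sqrt{6970} \approx 83.487$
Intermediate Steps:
$\sqrt{6744 + d{\left(113 \right)}} = \sqrt{6744 + \left(113 + 113\right)} = \sqrt{6744 + 226} = \sqrt{6970}$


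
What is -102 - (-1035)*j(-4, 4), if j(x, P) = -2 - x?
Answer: 1968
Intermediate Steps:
-102 - (-1035)*j(-4, 4) = -102 - (-1035)*(-2 - 1*(-4)) = -102 - (-1035)*(-2 + 4) = -102 - (-1035)*2 = -102 - 345*(-6) = -102 + 2070 = 1968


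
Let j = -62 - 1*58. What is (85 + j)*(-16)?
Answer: 560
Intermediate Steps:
j = -120 (j = -62 - 58 = -120)
(85 + j)*(-16) = (85 - 120)*(-16) = -35*(-16) = 560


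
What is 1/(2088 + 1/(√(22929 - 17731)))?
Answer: 10853424/22661949311 - √5198/22661949311 ≈ 0.00047892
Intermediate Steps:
1/(2088 + 1/(√(22929 - 17731))) = 1/(2088 + 1/(√5198)) = 1/(2088 + √5198/5198)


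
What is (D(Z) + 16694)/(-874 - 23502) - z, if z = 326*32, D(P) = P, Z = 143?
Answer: -254307269/24376 ≈ -10433.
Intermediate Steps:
z = 10432
(D(Z) + 16694)/(-874 - 23502) - z = (143 + 16694)/(-874 - 23502) - 1*10432 = 16837/(-24376) - 10432 = 16837*(-1/24376) - 10432 = -16837/24376 - 10432 = -254307269/24376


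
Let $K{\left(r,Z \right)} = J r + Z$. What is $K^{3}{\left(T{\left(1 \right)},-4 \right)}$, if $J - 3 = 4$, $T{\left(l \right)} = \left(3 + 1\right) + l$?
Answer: $29791$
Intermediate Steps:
$T{\left(l \right)} = 4 + l$
$J = 7$ ($J = 3 + 4 = 7$)
$K{\left(r,Z \right)} = Z + 7 r$ ($K{\left(r,Z \right)} = 7 r + Z = Z + 7 r$)
$K^{3}{\left(T{\left(1 \right)},-4 \right)} = \left(-4 + 7 \left(4 + 1\right)\right)^{3} = \left(-4 + 7 \cdot 5\right)^{3} = \left(-4 + 35\right)^{3} = 31^{3} = 29791$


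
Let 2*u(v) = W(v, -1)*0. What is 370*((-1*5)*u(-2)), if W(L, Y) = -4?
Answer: 0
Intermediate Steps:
u(v) = 0 (u(v) = (-4*0)/2 = (½)*0 = 0)
370*((-1*5)*u(-2)) = 370*(-1*5*0) = 370*(-5*0) = 370*0 = 0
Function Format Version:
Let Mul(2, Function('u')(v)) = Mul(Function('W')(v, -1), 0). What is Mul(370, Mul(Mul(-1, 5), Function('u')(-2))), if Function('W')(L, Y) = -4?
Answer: 0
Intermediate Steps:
Function('u')(v) = 0 (Function('u')(v) = Mul(Rational(1, 2), Mul(-4, 0)) = Mul(Rational(1, 2), 0) = 0)
Mul(370, Mul(Mul(-1, 5), Function('u')(-2))) = Mul(370, Mul(Mul(-1, 5), 0)) = Mul(370, Mul(-5, 0)) = Mul(370, 0) = 0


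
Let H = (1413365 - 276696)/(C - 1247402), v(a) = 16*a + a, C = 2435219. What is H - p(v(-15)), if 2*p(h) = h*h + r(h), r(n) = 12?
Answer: -77249780891/2375634 ≈ -32518.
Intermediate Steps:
v(a) = 17*a
H = 1136669/1187817 (H = (1413365 - 276696)/(2435219 - 1247402) = 1136669/1187817 ≈ 0.95694)
p(h) = 6 + h²/2 (p(h) = (h*h + 12)/2 = (h² + 12)/2 = (12 + h²)/2 = 6 + h²/2)
H - p(v(-15)) = 1136669/1187817 - (6 + (17*(-15))²/2) = 1136669/1187817 - (6 + (½)*(-255)²) = 1136669/1187817 - (6 + (½)*65025) = 1136669/1187817 - (6 + 65025/2) = 1136669/1187817 - 1*65037/2 = 1136669/1187817 - 65037/2 = -77249780891/2375634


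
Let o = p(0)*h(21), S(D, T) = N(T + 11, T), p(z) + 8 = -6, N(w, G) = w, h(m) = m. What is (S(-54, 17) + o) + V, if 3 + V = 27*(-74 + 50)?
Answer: -917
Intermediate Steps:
p(z) = -14 (p(z) = -8 - 6 = -14)
V = -651 (V = -3 + 27*(-74 + 50) = -3 + 27*(-24) = -3 - 648 = -651)
S(D, T) = 11 + T (S(D, T) = T + 11 = 11 + T)
o = -294 (o = -14*21 = -294)
(S(-54, 17) + o) + V = ((11 + 17) - 294) - 651 = (28 - 294) - 651 = -266 - 651 = -917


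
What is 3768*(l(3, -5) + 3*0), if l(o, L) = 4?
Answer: 15072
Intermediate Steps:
3768*(l(3, -5) + 3*0) = 3768*(4 + 3*0) = 3768*(4 + 0) = 3768*4 = 15072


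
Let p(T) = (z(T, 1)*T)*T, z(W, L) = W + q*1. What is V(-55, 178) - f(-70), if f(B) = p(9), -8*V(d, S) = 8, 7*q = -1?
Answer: -5029/7 ≈ -718.43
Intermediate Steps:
q = -⅐ (q = (⅐)*(-1) = -⅐ ≈ -0.14286)
z(W, L) = -⅐ + W (z(W, L) = W - ⅐*1 = W - ⅐ = -⅐ + W)
V(d, S) = -1 (V(d, S) = -⅛*8 = -1)
p(T) = T²*(-⅐ + T) (p(T) = ((-⅐ + T)*T)*T = (T*(-⅐ + T))*T = T²*(-⅐ + T))
f(B) = 5022/7 (f(B) = 9²*(-⅐ + 9) = 81*(62/7) = 5022/7)
V(-55, 178) - f(-70) = -1 - 1*5022/7 = -1 - 5022/7 = -5029/7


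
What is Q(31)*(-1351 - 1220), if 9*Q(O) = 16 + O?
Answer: -40279/3 ≈ -13426.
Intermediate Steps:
Q(O) = 16/9 + O/9 (Q(O) = (16 + O)/9 = 16/9 + O/9)
Q(31)*(-1351 - 1220) = (16/9 + (⅑)*31)*(-1351 - 1220) = (16/9 + 31/9)*(-2571) = (47/9)*(-2571) = -40279/3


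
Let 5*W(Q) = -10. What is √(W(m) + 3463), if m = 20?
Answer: √3461 ≈ 58.830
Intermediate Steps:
W(Q) = -2 (W(Q) = (⅕)*(-10) = -2)
√(W(m) + 3463) = √(-2 + 3463) = √3461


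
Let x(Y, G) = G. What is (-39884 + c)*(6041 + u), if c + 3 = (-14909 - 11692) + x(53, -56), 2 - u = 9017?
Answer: 197901856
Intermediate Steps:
u = -9015 (u = 2 - 1*9017 = 2 - 9017 = -9015)
c = -26660 (c = -3 + ((-14909 - 11692) - 56) = -3 + (-26601 - 56) = -3 - 26657 = -26660)
(-39884 + c)*(6041 + u) = (-39884 - 26660)*(6041 - 9015) = -66544*(-2974) = 197901856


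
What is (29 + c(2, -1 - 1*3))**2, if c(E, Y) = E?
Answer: 961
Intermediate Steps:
(29 + c(2, -1 - 1*3))**2 = (29 + 2)**2 = 31**2 = 961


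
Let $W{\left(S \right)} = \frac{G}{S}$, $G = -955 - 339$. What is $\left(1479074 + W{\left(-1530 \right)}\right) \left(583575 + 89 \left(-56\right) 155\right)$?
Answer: $- \frac{42757960899773}{153} \approx -2.7946 \cdot 10^{11}$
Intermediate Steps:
$G = -1294$ ($G = -955 - 339 = -1294$)
$W{\left(S \right)} = - \frac{1294}{S}$
$\left(1479074 + W{\left(-1530 \right)}\right) \left(583575 + 89 \left(-56\right) 155\right) = \left(1479074 - \frac{1294}{-1530}\right) \left(583575 + 89 \left(-56\right) 155\right) = \left(1479074 - - \frac{647}{765}\right) \left(583575 - 772520\right) = \left(1479074 + \frac{647}{765}\right) \left(583575 - 772520\right) = \frac{1131492257}{765} \left(-188945\right) = - \frac{42757960899773}{153}$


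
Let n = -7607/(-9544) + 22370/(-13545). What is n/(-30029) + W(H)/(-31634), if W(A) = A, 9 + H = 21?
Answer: -4308907035323/12280171167032328 ≈ -0.00035088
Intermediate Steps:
H = 12 (H = -9 + 21 = 12)
n = -22092493/25854696 (n = -7607*(-1/9544) + 22370*(-1/13545) = 7607/9544 - 4474/2709 = -22092493/25854696 ≈ -0.85449)
n/(-30029) + W(H)/(-31634) = -22092493/25854696/(-30029) + 12/(-31634) = -22092493/25854696*(-1/30029) + 12*(-1/31634) = 22092493/776390666184 - 6/15817 = -4308907035323/12280171167032328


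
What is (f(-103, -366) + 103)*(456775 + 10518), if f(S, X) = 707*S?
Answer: -33980612374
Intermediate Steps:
(f(-103, -366) + 103)*(456775 + 10518) = (707*(-103) + 103)*(456775 + 10518) = (-72821 + 103)*467293 = -72718*467293 = -33980612374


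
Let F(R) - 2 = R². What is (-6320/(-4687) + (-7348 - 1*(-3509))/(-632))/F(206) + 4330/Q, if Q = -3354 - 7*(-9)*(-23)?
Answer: -181405025360687/201260372511792 ≈ -0.90135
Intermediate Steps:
Q = -4803 (Q = -3354 - (-63)*(-23) = -3354 - 1*1449 = -3354 - 1449 = -4803)
F(R) = 2 + R²
(-6320/(-4687) + (-7348 - 1*(-3509))/(-632))/F(206) + 4330/Q = (-6320/(-4687) + (-7348 - 1*(-3509))/(-632))/(2 + 206²) + 4330/(-4803) = (-6320*(-1/4687) + (-7348 + 3509)*(-1/632))/(2 + 42436) + 4330*(-1/4803) = (6320/4687 - 3839*(-1/632))/42438 - 4330/4803 = (6320/4687 + 3839/632)*(1/42438) - 4330/4803 = (21987633/2962184)*(1/42438) - 4330/4803 = 7329211/41903054864 - 4330/4803 = -181405025360687/201260372511792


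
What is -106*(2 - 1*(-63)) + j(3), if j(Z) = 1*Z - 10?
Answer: -6897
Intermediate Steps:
j(Z) = -10 + Z (j(Z) = Z - 10 = -10 + Z)
-106*(2 - 1*(-63)) + j(3) = -106*(2 - 1*(-63)) + (-10 + 3) = -106*(2 + 63) - 7 = -106*65 - 7 = -6890 - 7 = -6897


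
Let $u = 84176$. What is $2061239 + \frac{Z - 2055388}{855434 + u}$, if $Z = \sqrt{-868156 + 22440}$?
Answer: $\frac{968379360701}{469805} + \frac{i \sqrt{211429}}{469805} \approx 2.0612 \cdot 10^{6} + 0.00097873 i$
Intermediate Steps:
$Z = 2 i \sqrt{211429}$ ($Z = \sqrt{-845716} = 2 i \sqrt{211429} \approx 919.63 i$)
$2061239 + \frac{Z - 2055388}{855434 + u} = 2061239 + \frac{2 i \sqrt{211429} - 2055388}{855434 + 84176} = 2061239 + \frac{-2055388 + 2 i \sqrt{211429}}{939610} = 2061239 + \left(-2055388 + 2 i \sqrt{211429}\right) \frac{1}{939610} = 2061239 - \left(\frac{1027694}{469805} - \frac{i \sqrt{211429}}{469805}\right) = \frac{968379360701}{469805} + \frac{i \sqrt{211429}}{469805}$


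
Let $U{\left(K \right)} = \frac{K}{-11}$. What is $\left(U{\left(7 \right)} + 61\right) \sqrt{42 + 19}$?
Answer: $\frac{664 \sqrt{61}}{11} \approx 471.46$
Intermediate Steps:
$U{\left(K \right)} = - \frac{K}{11}$ ($U{\left(K \right)} = K \left(- \frac{1}{11}\right) = - \frac{K}{11}$)
$\left(U{\left(7 \right)} + 61\right) \sqrt{42 + 19} = \left(\left(- \frac{1}{11}\right) 7 + 61\right) \sqrt{42 + 19} = \left(- \frac{7}{11} + 61\right) \sqrt{61} = \frac{664 \sqrt{61}}{11}$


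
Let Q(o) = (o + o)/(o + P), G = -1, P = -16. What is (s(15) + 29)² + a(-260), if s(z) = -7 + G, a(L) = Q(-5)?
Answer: 9271/21 ≈ 441.48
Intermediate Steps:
Q(o) = 2*o/(-16 + o) (Q(o) = (o + o)/(o - 16) = (2*o)/(-16 + o) = 2*o/(-16 + o))
a(L) = 10/21 (a(L) = 2*(-5)/(-16 - 5) = 2*(-5)/(-21) = 2*(-5)*(-1/21) = 10/21)
s(z) = -8 (s(z) = -7 - 1 = -8)
(s(15) + 29)² + a(-260) = (-8 + 29)² + 10/21 = 21² + 10/21 = 441 + 10/21 = 9271/21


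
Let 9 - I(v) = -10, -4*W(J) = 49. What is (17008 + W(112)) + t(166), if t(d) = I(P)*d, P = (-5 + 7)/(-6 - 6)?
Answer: 80599/4 ≈ 20150.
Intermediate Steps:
W(J) = -49/4 (W(J) = -1/4*49 = -49/4)
P = -1/6 (P = 2/(-12) = 2*(-1/12) = -1/6 ≈ -0.16667)
I(v) = 19 (I(v) = 9 - 1*(-10) = 9 + 10 = 19)
t(d) = 19*d
(17008 + W(112)) + t(166) = (17008 - 49/4) + 19*166 = 67983/4 + 3154 = 80599/4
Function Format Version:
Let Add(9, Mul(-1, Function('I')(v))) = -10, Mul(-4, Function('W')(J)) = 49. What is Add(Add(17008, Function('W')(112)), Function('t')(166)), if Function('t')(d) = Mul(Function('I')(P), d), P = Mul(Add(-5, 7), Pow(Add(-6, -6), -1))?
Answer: Rational(80599, 4) ≈ 20150.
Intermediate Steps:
Function('W')(J) = Rational(-49, 4) (Function('W')(J) = Mul(Rational(-1, 4), 49) = Rational(-49, 4))
P = Rational(-1, 6) (P = Mul(2, Pow(-12, -1)) = Mul(2, Rational(-1, 12)) = Rational(-1, 6) ≈ -0.16667)
Function('I')(v) = 19 (Function('I')(v) = Add(9, Mul(-1, -10)) = Add(9, 10) = 19)
Function('t')(d) = Mul(19, d)
Add(Add(17008, Function('W')(112)), Function('t')(166)) = Add(Add(17008, Rational(-49, 4)), Mul(19, 166)) = Add(Rational(67983, 4), 3154) = Rational(80599, 4)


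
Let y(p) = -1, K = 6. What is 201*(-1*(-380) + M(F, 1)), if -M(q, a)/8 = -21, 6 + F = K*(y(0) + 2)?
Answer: 110148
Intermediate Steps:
F = 0 (F = -6 + 6*(-1 + 2) = -6 + 6*1 = -6 + 6 = 0)
M(q, a) = 168 (M(q, a) = -8*(-21) = 168)
201*(-1*(-380) + M(F, 1)) = 201*(-1*(-380) + 168) = 201*(380 + 168) = 201*548 = 110148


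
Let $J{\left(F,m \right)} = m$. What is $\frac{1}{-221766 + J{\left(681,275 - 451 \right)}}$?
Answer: $- \frac{1}{221942} \approx -4.5057 \cdot 10^{-6}$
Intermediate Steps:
$\frac{1}{-221766 + J{\left(681,275 - 451 \right)}} = \frac{1}{-221766 + \left(275 - 451\right)} = \frac{1}{-221766 - 176} = \frac{1}{-221942} = - \frac{1}{221942}$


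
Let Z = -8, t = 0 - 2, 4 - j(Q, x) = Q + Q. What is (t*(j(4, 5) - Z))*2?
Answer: -16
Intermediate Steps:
j(Q, x) = 4 - 2*Q (j(Q, x) = 4 - (Q + Q) = 4 - 2*Q)
t = -2
(t*(j(4, 5) - Z))*2 = -2*((4 - 2*4) - 1*(-8))*2 = -2*((4 - 8) + 8)*2 = -2*(-4 + 8)*2 = -2*4*2 = -8*2 = -16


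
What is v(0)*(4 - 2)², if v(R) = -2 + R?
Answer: -8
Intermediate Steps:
v(0)*(4 - 2)² = (-2 + 0)*(4 - 2)² = -2*2² = -2*4 = -8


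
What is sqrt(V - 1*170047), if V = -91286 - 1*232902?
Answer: 3*I*sqrt(54915) ≈ 703.02*I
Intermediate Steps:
V = -324188 (V = -91286 - 232902 = -324188)
sqrt(V - 1*170047) = sqrt(-324188 - 1*170047) = sqrt(-324188 - 170047) = sqrt(-494235) = 3*I*sqrt(54915)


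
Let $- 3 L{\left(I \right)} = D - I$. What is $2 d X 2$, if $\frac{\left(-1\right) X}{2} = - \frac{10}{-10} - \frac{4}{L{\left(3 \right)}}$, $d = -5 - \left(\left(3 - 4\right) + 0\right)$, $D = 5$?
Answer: $224$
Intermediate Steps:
$L{\left(I \right)} = - \frac{5}{3} + \frac{I}{3}$ ($L{\left(I \right)} = - \frac{5 - I}{3} = - \frac{5}{3} + \frac{I}{3}$)
$d = -4$ ($d = -5 - \left(-1 + 0\right) = -5 - -1 = -5 + 1 = -4$)
$X = -14$ ($X = - 2 \left(- \frac{10}{-10} - \frac{4}{- \frac{5}{3} + \frac{1}{3} \cdot 3}\right) = - 2 \left(\left(-10\right) \left(- \frac{1}{10}\right) - \frac{4}{- \frac{5}{3} + 1}\right) = - 2 \left(1 - \frac{4}{- \frac{2}{3}}\right) = - 2 \left(1 - -6\right) = - 2 \left(1 + 6\right) = \left(-2\right) 7 = -14$)
$2 d X 2 = 2 \left(-4\right) \left(-14\right) 2 = \left(-8\right) \left(-14\right) 2 = 112 \cdot 2 = 224$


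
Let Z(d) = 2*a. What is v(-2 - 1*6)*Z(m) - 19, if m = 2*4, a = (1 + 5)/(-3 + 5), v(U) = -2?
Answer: -31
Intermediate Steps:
a = 3 (a = 6/2 = 6*(1/2) = 3)
m = 8
Z(d) = 6 (Z(d) = 2*3 = 6)
v(-2 - 1*6)*Z(m) - 19 = -2*6 - 19 = -12 - 19 = -31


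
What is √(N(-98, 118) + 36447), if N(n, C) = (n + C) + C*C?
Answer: 3*√5599 ≈ 224.48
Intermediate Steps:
N(n, C) = C + n + C² (N(n, C) = (C + n) + C² = C + n + C²)
√(N(-98, 118) + 36447) = √((118 - 98 + 118²) + 36447) = √((118 - 98 + 13924) + 36447) = √(13944 + 36447) = √50391 = 3*√5599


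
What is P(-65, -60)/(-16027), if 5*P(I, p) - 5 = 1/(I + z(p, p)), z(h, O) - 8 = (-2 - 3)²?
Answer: -159/2564320 ≈ -6.2005e-5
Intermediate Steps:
z(h, O) = 33 (z(h, O) = 8 + (-2 - 3)² = 8 + (-5)² = 8 + 25 = 33)
P(I, p) = 1 + 1/(5*(33 + I)) (P(I, p) = 1 + 1/(5*(I + 33)) = 1 + 1/(5*(33 + I)))
P(-65, -60)/(-16027) = ((166/5 - 65)/(33 - 65))/(-16027) = (-159/5/(-32))*(-1/16027) = -1/32*(-159/5)*(-1/16027) = (159/160)*(-1/16027) = -159/2564320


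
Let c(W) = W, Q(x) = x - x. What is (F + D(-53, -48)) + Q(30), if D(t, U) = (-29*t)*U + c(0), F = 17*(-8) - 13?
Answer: -73925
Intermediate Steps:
Q(x) = 0
F = -149 (F = -136 - 13 = -149)
D(t, U) = -29*U*t (D(t, U) = (-29*t)*U + 0 = -29*U*t + 0 = -29*U*t)
(F + D(-53, -48)) + Q(30) = (-149 - 29*(-48)*(-53)) + 0 = (-149 - 73776) + 0 = -73925 + 0 = -73925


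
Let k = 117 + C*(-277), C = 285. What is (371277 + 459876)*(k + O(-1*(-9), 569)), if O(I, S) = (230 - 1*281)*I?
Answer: -65899627911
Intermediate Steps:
O(I, S) = -51*I (O(I, S) = (230 - 281)*I = -51*I)
k = -78828 (k = 117 + 285*(-277) = 117 - 78945 = -78828)
(371277 + 459876)*(k + O(-1*(-9), 569)) = (371277 + 459876)*(-78828 - (-51)*(-9)) = 831153*(-78828 - 51*9) = 831153*(-78828 - 459) = 831153*(-79287) = -65899627911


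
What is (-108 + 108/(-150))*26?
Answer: -70668/25 ≈ -2826.7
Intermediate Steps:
(-108 + 108/(-150))*26 = (-108 + 108*(-1/150))*26 = (-108 - 18/25)*26 = -2718/25*26 = -70668/25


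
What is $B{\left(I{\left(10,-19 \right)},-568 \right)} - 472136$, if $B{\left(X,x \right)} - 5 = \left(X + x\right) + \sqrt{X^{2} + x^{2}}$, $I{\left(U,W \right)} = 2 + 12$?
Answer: $-472685 + 2 \sqrt{80705} \approx -4.7212 \cdot 10^{5}$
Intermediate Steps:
$I{\left(U,W \right)} = 14$
$B{\left(X,x \right)} = 5 + X + x + \sqrt{X^{2} + x^{2}}$ ($B{\left(X,x \right)} = 5 + \left(\left(X + x\right) + \sqrt{X^{2} + x^{2}}\right) = 5 + \left(X + x + \sqrt{X^{2} + x^{2}}\right) = 5 + X + x + \sqrt{X^{2} + x^{2}}$)
$B{\left(I{\left(10,-19 \right)},-568 \right)} - 472136 = \left(5 + 14 - 568 + \sqrt{14^{2} + \left(-568\right)^{2}}\right) - 472136 = \left(5 + 14 - 568 + \sqrt{196 + 322624}\right) - 472136 = \left(5 + 14 - 568 + \sqrt{322820}\right) - 472136 = \left(5 + 14 - 568 + 2 \sqrt{80705}\right) - 472136 = \left(-549 + 2 \sqrt{80705}\right) - 472136 = -472685 + 2 \sqrt{80705}$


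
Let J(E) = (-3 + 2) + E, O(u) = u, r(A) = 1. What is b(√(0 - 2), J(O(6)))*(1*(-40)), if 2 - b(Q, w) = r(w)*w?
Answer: 120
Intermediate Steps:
J(E) = -1 + E
b(Q, w) = 2 - w
b(√(0 - 2), J(O(6)))*(1*(-40)) = (2 - (-1 + 6))*(1*(-40)) = (2 - 1*5)*(-40) = (2 - 5)*(-40) = -3*(-40) = 120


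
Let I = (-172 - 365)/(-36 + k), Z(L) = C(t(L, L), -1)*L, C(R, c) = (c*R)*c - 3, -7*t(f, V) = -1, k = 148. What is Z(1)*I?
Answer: 2685/196 ≈ 13.699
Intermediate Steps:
t(f, V) = ⅐ (t(f, V) = -⅐*(-1) = ⅐)
C(R, c) = -3 + R*c² (C(R, c) = (R*c)*c - 3 = R*c² - 3 = -3 + R*c²)
Z(L) = -20*L/7 (Z(L) = (-3 + (⅐)*(-1)²)*L = (-3 + (⅐)*1)*L = (-3 + ⅐)*L = -20*L/7)
I = -537/112 (I = (-172 - 365)/(-36 + 148) = -537/112 ≈ -4.7946)
Z(1)*I = -20/7*1*(-537/112) = -20/7*(-537/112) = 2685/196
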